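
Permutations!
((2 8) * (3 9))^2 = (9) = [0, 1, 2, 3, 4, 5, 6, 7, 8, 9]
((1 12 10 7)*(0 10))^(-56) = [12, 7, 2, 3, 4, 5, 6, 10, 8, 9, 0, 11, 1] = (0 12 1 7 10)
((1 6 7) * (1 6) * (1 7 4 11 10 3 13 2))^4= (1 11 2 4 13 6 3 7 10)= [0, 11, 4, 7, 13, 5, 3, 10, 8, 9, 1, 2, 12, 6]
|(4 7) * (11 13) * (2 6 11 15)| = |(2 6 11 13 15)(4 7)| = 10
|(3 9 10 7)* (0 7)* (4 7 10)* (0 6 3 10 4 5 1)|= |(0 4 7 10 6 3 9 5 1)|= 9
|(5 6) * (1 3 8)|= 6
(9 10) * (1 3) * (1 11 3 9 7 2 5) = (1 9 10 7 2 5)(3 11) = [0, 9, 5, 11, 4, 1, 6, 2, 8, 10, 7, 3]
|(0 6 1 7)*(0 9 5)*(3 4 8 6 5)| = |(0 5)(1 7 9 3 4 8 6)| = 14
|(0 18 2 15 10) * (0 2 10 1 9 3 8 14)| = 10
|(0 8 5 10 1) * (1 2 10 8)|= |(0 1)(2 10)(5 8)|= 2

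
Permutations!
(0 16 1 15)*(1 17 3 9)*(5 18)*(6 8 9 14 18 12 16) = (0 6 8 9 1 15)(3 14 18 5 12 16 17) = [6, 15, 2, 14, 4, 12, 8, 7, 9, 1, 10, 11, 16, 13, 18, 0, 17, 3, 5]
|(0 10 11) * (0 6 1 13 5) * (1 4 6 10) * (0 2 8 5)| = 6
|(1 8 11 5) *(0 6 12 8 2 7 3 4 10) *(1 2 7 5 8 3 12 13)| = 18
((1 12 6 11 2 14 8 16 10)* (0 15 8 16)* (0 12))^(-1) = [1, 10, 11, 3, 4, 5, 12, 7, 15, 9, 16, 6, 8, 13, 2, 0, 14] = (0 1 10 16 14 2 11 6 12 8 15)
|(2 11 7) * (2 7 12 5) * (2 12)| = |(2 11)(5 12)| = 2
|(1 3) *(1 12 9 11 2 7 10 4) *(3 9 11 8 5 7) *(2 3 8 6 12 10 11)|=12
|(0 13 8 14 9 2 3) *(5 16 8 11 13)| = |(0 5 16 8 14 9 2 3)(11 13)| = 8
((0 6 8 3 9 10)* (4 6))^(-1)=[10, 1, 2, 8, 0, 5, 4, 7, 6, 3, 9]=(0 10 9 3 8 6 4)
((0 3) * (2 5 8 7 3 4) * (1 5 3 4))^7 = (0 3 2 4 7 8 5 1) = [3, 0, 4, 2, 7, 1, 6, 8, 5]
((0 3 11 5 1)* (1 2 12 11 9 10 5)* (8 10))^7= (0 12 10 3 11 5 9 1 2 8)= [12, 2, 8, 11, 4, 9, 6, 7, 0, 1, 3, 5, 10]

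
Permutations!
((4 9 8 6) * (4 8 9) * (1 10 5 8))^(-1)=(1 6 8 5 10)=[0, 6, 2, 3, 4, 10, 8, 7, 5, 9, 1]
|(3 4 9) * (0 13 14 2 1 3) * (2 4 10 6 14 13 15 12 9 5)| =8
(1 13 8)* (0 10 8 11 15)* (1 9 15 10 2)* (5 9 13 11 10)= (0 2 1 11 5 9 15)(8 13 10)= [2, 11, 1, 3, 4, 9, 6, 7, 13, 15, 8, 5, 12, 10, 14, 0]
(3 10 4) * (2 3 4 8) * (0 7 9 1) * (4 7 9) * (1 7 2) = [9, 0, 3, 10, 2, 5, 6, 4, 1, 7, 8] = (0 9 7 4 2 3 10 8 1)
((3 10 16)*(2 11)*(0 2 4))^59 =(0 4 11 2)(3 16 10) =[4, 1, 0, 16, 11, 5, 6, 7, 8, 9, 3, 2, 12, 13, 14, 15, 10]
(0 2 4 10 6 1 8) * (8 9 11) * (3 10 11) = [2, 9, 4, 10, 11, 5, 1, 7, 0, 3, 6, 8] = (0 2 4 11 8)(1 9 3 10 6)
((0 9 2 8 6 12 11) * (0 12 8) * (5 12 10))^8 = [2, 1, 9, 3, 4, 5, 6, 7, 8, 0, 10, 11, 12] = (12)(0 2 9)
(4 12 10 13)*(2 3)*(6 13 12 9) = (2 3)(4 9 6 13)(10 12) = [0, 1, 3, 2, 9, 5, 13, 7, 8, 6, 12, 11, 10, 4]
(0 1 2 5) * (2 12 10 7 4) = [1, 12, 5, 3, 2, 0, 6, 4, 8, 9, 7, 11, 10] = (0 1 12 10 7 4 2 5)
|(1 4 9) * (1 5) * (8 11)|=|(1 4 9 5)(8 11)|=4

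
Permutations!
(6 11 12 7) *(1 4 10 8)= (1 4 10 8)(6 11 12 7)= [0, 4, 2, 3, 10, 5, 11, 6, 1, 9, 8, 12, 7]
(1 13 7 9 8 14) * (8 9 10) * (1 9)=(1 13 7 10 8 14 9)=[0, 13, 2, 3, 4, 5, 6, 10, 14, 1, 8, 11, 12, 7, 9]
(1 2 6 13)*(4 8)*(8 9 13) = (1 2 6 8 4 9 13) = [0, 2, 6, 3, 9, 5, 8, 7, 4, 13, 10, 11, 12, 1]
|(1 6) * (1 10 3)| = 4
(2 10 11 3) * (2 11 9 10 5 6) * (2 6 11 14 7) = (2 5 11 3 14 7)(9 10) = [0, 1, 5, 14, 4, 11, 6, 2, 8, 10, 9, 3, 12, 13, 7]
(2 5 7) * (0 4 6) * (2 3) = [4, 1, 5, 2, 6, 7, 0, 3] = (0 4 6)(2 5 7 3)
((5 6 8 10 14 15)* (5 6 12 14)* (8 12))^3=(6 15 14 12)=[0, 1, 2, 3, 4, 5, 15, 7, 8, 9, 10, 11, 6, 13, 12, 14]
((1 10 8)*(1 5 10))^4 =(5 10 8) =[0, 1, 2, 3, 4, 10, 6, 7, 5, 9, 8]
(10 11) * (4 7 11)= [0, 1, 2, 3, 7, 5, 6, 11, 8, 9, 4, 10]= (4 7 11 10)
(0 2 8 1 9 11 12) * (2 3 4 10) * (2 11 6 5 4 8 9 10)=(0 3 8 1 10 11 12)(2 9 6 5 4)=[3, 10, 9, 8, 2, 4, 5, 7, 1, 6, 11, 12, 0]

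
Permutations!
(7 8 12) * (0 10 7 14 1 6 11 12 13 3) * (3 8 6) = (0 10 7 6 11 12 14 1 3)(8 13) = [10, 3, 2, 0, 4, 5, 11, 6, 13, 9, 7, 12, 14, 8, 1]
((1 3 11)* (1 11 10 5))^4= (11)= [0, 1, 2, 3, 4, 5, 6, 7, 8, 9, 10, 11]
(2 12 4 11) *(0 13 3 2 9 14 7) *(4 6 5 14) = [13, 1, 12, 2, 11, 14, 5, 0, 8, 4, 10, 9, 6, 3, 7] = (0 13 3 2 12 6 5 14 7)(4 11 9)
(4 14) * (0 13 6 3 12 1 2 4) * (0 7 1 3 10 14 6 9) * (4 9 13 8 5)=(0 8 5 4 6 10 14 7 1 2 9)(3 12)=[8, 2, 9, 12, 6, 4, 10, 1, 5, 0, 14, 11, 3, 13, 7]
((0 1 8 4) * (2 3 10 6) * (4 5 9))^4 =(10)(0 9 8)(1 4 5) =[9, 4, 2, 3, 5, 1, 6, 7, 0, 8, 10]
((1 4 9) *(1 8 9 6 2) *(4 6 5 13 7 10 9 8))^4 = [0, 6, 1, 3, 10, 9, 2, 5, 8, 7, 13, 11, 12, 4] = (1 6 2)(4 10 13)(5 9 7)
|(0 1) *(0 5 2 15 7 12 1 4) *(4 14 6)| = |(0 14 6 4)(1 5 2 15 7 12)| = 12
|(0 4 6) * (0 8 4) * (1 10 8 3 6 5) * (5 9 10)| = 4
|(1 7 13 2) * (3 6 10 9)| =|(1 7 13 2)(3 6 10 9)| =4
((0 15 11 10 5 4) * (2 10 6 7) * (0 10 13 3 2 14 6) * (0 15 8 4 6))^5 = (0 6 4 14 5 8 7 10)(2 3 13)(11 15) = [6, 1, 3, 13, 14, 8, 4, 10, 7, 9, 0, 15, 12, 2, 5, 11]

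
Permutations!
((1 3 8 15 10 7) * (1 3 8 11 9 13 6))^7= (1 9 7 8 13 3 15 6 11 10)= [0, 9, 2, 15, 4, 5, 11, 8, 13, 7, 1, 10, 12, 3, 14, 6]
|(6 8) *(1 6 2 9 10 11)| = |(1 6 8 2 9 10 11)| = 7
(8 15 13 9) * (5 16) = [0, 1, 2, 3, 4, 16, 6, 7, 15, 8, 10, 11, 12, 9, 14, 13, 5] = (5 16)(8 15 13 9)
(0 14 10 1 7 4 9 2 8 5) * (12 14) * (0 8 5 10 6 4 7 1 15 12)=(2 5 8 10 15 12 14 6 4 9)=[0, 1, 5, 3, 9, 8, 4, 7, 10, 2, 15, 11, 14, 13, 6, 12]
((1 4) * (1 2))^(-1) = [0, 2, 4, 3, 1] = (1 2 4)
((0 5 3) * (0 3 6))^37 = [5, 1, 2, 3, 4, 6, 0] = (0 5 6)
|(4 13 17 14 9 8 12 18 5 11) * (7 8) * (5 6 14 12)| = |(4 13 17 12 18 6 14 9 7 8 5 11)| = 12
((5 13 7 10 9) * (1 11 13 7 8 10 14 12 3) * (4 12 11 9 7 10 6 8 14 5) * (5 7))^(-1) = (1 3 12 4 9)(5 10)(6 8)(11 14 13) = [0, 3, 2, 12, 9, 10, 8, 7, 6, 1, 5, 14, 4, 11, 13]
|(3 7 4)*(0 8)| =6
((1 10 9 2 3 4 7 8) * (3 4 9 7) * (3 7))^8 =[0, 1, 2, 3, 4, 5, 6, 7, 8, 9, 10] =(10)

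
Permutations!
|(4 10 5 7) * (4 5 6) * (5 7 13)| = |(4 10 6)(5 13)| = 6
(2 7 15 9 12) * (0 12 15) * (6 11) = (0 12 2 7)(6 11)(9 15) = [12, 1, 7, 3, 4, 5, 11, 0, 8, 15, 10, 6, 2, 13, 14, 9]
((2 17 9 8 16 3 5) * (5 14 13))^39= (2 8 14)(3 5 9)(13 17 16)= [0, 1, 8, 5, 4, 9, 6, 7, 14, 3, 10, 11, 12, 17, 2, 15, 13, 16]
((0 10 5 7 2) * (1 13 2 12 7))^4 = (0 13 5)(1 10 2) = [13, 10, 1, 3, 4, 0, 6, 7, 8, 9, 2, 11, 12, 5]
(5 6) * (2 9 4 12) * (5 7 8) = (2 9 4 12)(5 6 7 8) = [0, 1, 9, 3, 12, 6, 7, 8, 5, 4, 10, 11, 2]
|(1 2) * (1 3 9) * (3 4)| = 5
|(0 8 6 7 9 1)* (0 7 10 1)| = 7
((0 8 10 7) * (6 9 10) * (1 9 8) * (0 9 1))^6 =(10) =[0, 1, 2, 3, 4, 5, 6, 7, 8, 9, 10]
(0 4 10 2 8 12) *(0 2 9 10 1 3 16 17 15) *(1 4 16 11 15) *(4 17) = [16, 3, 8, 11, 17, 5, 6, 7, 12, 10, 9, 15, 2, 13, 14, 0, 4, 1] = (0 16 4 17 1 3 11 15)(2 8 12)(9 10)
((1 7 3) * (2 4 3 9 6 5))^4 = (1 5)(2 7)(3 6)(4 9) = [0, 5, 7, 6, 9, 1, 3, 2, 8, 4]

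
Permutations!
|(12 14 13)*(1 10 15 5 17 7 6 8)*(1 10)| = 21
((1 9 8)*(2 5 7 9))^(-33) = (1 7)(2 9)(5 8) = [0, 7, 9, 3, 4, 8, 6, 1, 5, 2]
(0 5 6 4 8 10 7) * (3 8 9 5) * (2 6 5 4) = (0 3 8 10 7)(2 6)(4 9) = [3, 1, 6, 8, 9, 5, 2, 0, 10, 4, 7]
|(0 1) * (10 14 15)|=|(0 1)(10 14 15)|=6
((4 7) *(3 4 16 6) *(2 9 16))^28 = [0, 1, 2, 3, 4, 5, 6, 7, 8, 9, 10, 11, 12, 13, 14, 15, 16] = (16)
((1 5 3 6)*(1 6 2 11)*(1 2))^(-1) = (1 3 5)(2 11) = [0, 3, 11, 5, 4, 1, 6, 7, 8, 9, 10, 2]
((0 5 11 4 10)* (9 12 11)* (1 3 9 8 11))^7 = (0 5 8 11 4 10)(1 12 9 3) = [5, 12, 2, 1, 10, 8, 6, 7, 11, 3, 0, 4, 9]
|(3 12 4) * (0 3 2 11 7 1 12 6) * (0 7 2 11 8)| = 10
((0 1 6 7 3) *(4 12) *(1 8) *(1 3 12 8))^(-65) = (0 3 8 4 12 7 6 1) = [3, 0, 2, 8, 12, 5, 1, 6, 4, 9, 10, 11, 7]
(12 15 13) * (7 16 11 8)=[0, 1, 2, 3, 4, 5, 6, 16, 7, 9, 10, 8, 15, 12, 14, 13, 11]=(7 16 11 8)(12 15 13)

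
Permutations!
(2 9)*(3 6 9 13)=[0, 1, 13, 6, 4, 5, 9, 7, 8, 2, 10, 11, 12, 3]=(2 13 3 6 9)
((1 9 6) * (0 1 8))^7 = (0 9 8 1 6) = [9, 6, 2, 3, 4, 5, 0, 7, 1, 8]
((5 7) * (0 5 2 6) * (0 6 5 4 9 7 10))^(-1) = (0 10 5 2 7 9 4) = [10, 1, 7, 3, 0, 2, 6, 9, 8, 4, 5]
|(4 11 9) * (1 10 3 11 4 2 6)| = 7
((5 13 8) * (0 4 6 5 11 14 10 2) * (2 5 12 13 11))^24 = (14)(0 12 2 6 8 4 13) = [12, 1, 6, 3, 13, 5, 8, 7, 4, 9, 10, 11, 2, 0, 14]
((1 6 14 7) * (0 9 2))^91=(0 9 2)(1 7 14 6)=[9, 7, 0, 3, 4, 5, 1, 14, 8, 2, 10, 11, 12, 13, 6]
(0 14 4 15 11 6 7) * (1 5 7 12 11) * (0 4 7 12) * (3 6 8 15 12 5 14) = [3, 14, 2, 6, 12, 5, 0, 4, 15, 9, 10, 8, 11, 13, 7, 1] = (0 3 6)(1 14 7 4 12 11 8 15)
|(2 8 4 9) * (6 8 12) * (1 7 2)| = 8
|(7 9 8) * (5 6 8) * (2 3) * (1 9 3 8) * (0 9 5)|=|(0 9)(1 5 6)(2 8 7 3)|=12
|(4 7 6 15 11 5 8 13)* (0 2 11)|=10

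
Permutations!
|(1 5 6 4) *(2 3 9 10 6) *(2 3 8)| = |(1 5 3 9 10 6 4)(2 8)| = 14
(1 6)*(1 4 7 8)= (1 6 4 7 8)= [0, 6, 2, 3, 7, 5, 4, 8, 1]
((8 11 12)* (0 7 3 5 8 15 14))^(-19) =(0 14 15 12 11 8 5 3 7) =[14, 1, 2, 7, 4, 3, 6, 0, 5, 9, 10, 8, 11, 13, 15, 12]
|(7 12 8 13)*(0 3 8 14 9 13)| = 15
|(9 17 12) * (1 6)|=6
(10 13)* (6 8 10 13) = (13)(6 8 10) = [0, 1, 2, 3, 4, 5, 8, 7, 10, 9, 6, 11, 12, 13]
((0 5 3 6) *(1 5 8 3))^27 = [6, 5, 2, 8, 4, 1, 3, 7, 0] = (0 6 3 8)(1 5)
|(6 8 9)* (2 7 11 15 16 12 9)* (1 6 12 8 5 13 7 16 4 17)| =18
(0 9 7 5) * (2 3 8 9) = (0 2 3 8 9 7 5) = [2, 1, 3, 8, 4, 0, 6, 5, 9, 7]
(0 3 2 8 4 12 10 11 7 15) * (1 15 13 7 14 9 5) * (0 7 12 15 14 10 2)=[3, 14, 8, 0, 15, 1, 6, 13, 4, 5, 11, 10, 2, 12, 9, 7]=(0 3)(1 14 9 5)(2 8 4 15 7 13 12)(10 11)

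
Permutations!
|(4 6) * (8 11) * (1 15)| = |(1 15)(4 6)(8 11)| = 2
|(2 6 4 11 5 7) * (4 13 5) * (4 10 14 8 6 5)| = 21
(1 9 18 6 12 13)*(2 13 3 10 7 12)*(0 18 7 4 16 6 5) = (0 18 5)(1 9 7 12 3 10 4 16 6 2 13) = [18, 9, 13, 10, 16, 0, 2, 12, 8, 7, 4, 11, 3, 1, 14, 15, 6, 17, 5]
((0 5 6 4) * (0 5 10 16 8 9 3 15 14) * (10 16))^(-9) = (0 15 9 16 14 3 8) = [15, 1, 2, 8, 4, 5, 6, 7, 0, 16, 10, 11, 12, 13, 3, 9, 14]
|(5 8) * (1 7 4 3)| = 4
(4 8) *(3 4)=(3 4 8)=[0, 1, 2, 4, 8, 5, 6, 7, 3]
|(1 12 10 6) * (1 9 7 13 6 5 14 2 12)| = 20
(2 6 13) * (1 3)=[0, 3, 6, 1, 4, 5, 13, 7, 8, 9, 10, 11, 12, 2]=(1 3)(2 6 13)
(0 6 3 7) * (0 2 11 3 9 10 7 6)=[0, 1, 11, 6, 4, 5, 9, 2, 8, 10, 7, 3]=(2 11 3 6 9 10 7)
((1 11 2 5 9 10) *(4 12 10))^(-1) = (1 10 12 4 9 5 2 11) = [0, 10, 11, 3, 9, 2, 6, 7, 8, 5, 12, 1, 4]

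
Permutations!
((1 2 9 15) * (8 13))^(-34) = (1 9)(2 15) = [0, 9, 15, 3, 4, 5, 6, 7, 8, 1, 10, 11, 12, 13, 14, 2]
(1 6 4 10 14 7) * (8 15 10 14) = (1 6 4 14 7)(8 15 10) = [0, 6, 2, 3, 14, 5, 4, 1, 15, 9, 8, 11, 12, 13, 7, 10]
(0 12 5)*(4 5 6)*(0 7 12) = (4 5 7 12 6) = [0, 1, 2, 3, 5, 7, 4, 12, 8, 9, 10, 11, 6]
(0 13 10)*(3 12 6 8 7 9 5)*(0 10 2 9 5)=[13, 1, 9, 12, 4, 3, 8, 5, 7, 0, 10, 11, 6, 2]=(0 13 2 9)(3 12 6 8 7 5)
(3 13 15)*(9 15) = (3 13 9 15) = [0, 1, 2, 13, 4, 5, 6, 7, 8, 15, 10, 11, 12, 9, 14, 3]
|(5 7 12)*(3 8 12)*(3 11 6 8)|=|(5 7 11 6 8 12)|=6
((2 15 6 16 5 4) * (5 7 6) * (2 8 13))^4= (2 8 5)(4 15 13)(6 16 7)= [0, 1, 8, 3, 15, 2, 16, 6, 5, 9, 10, 11, 12, 4, 14, 13, 7]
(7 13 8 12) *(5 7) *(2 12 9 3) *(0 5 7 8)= [5, 1, 12, 2, 4, 8, 6, 13, 9, 3, 10, 11, 7, 0]= (0 5 8 9 3 2 12 7 13)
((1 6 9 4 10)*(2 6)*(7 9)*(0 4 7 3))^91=(10)(7 9)=[0, 1, 2, 3, 4, 5, 6, 9, 8, 7, 10]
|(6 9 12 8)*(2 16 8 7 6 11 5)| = |(2 16 8 11 5)(6 9 12 7)| = 20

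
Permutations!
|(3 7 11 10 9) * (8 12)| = |(3 7 11 10 9)(8 12)| = 10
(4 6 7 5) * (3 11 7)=(3 11 7 5 4 6)=[0, 1, 2, 11, 6, 4, 3, 5, 8, 9, 10, 7]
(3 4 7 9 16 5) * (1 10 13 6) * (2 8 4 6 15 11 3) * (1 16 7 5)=(1 10 13 15 11 3 6 16)(2 8 4 5)(7 9)=[0, 10, 8, 6, 5, 2, 16, 9, 4, 7, 13, 3, 12, 15, 14, 11, 1]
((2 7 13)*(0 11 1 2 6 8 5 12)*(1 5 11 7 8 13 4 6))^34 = (0 7 4 6 13 1 2 8 11 5 12) = [7, 2, 8, 3, 6, 12, 13, 4, 11, 9, 10, 5, 0, 1]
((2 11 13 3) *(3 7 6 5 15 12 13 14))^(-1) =(2 3 14 11)(5 6 7 13 12 15) =[0, 1, 3, 14, 4, 6, 7, 13, 8, 9, 10, 2, 15, 12, 11, 5]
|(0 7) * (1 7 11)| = |(0 11 1 7)| = 4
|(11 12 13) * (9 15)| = |(9 15)(11 12 13)| = 6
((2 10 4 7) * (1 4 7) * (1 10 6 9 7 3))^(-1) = [0, 3, 7, 10, 1, 5, 2, 9, 8, 6, 4] = (1 3 10 4)(2 7 9 6)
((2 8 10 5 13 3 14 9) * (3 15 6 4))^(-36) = (2 3 15 10 9 4 13 8 14 6 5) = [0, 1, 3, 15, 13, 2, 5, 7, 14, 4, 9, 11, 12, 8, 6, 10]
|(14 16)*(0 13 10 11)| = |(0 13 10 11)(14 16)| = 4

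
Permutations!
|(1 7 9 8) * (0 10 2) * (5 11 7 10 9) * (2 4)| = 21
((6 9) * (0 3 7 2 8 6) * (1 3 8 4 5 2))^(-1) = (0 9 6 8)(1 7 3)(2 5 4) = [9, 7, 5, 1, 2, 4, 8, 3, 0, 6]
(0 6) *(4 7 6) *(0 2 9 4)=(2 9 4 7 6)=[0, 1, 9, 3, 7, 5, 2, 6, 8, 4]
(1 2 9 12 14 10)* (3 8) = (1 2 9 12 14 10)(3 8) = [0, 2, 9, 8, 4, 5, 6, 7, 3, 12, 1, 11, 14, 13, 10]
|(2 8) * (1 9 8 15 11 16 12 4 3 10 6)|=12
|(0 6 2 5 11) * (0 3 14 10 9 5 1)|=12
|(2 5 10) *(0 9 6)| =|(0 9 6)(2 5 10)| =3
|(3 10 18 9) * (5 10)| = |(3 5 10 18 9)| = 5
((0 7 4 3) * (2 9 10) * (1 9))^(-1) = [3, 2, 10, 4, 7, 5, 6, 0, 8, 1, 9] = (0 3 4 7)(1 2 10 9)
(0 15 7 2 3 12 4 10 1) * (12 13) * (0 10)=(0 15 7 2 3 13 12 4)(1 10)=[15, 10, 3, 13, 0, 5, 6, 2, 8, 9, 1, 11, 4, 12, 14, 7]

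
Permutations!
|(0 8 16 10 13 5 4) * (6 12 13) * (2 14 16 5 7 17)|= |(0 8 5 4)(2 14 16 10 6 12 13 7 17)|= 36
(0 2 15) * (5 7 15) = (0 2 5 7 15) = [2, 1, 5, 3, 4, 7, 6, 15, 8, 9, 10, 11, 12, 13, 14, 0]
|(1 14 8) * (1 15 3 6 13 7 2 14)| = |(2 14 8 15 3 6 13 7)| = 8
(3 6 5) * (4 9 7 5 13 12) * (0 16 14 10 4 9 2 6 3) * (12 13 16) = (0 12 9 7 5)(2 6 16 14 10 4) = [12, 1, 6, 3, 2, 0, 16, 5, 8, 7, 4, 11, 9, 13, 10, 15, 14]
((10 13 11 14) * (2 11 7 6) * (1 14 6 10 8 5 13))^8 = [0, 14, 6, 3, 4, 13, 11, 10, 5, 9, 1, 2, 12, 7, 8] = (1 14 8 5 13 7 10)(2 6 11)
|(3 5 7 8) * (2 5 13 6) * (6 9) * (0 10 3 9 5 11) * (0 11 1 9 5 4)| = |(0 10 3 13 4)(1 9 6 2)(5 7 8)| = 60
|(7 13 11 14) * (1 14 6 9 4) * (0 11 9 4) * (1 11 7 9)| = |(0 7 13 1 14 9)(4 11 6)| = 6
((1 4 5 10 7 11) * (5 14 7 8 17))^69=(1 11 7 14 4)(5 10 8 17)=[0, 11, 2, 3, 1, 10, 6, 14, 17, 9, 8, 7, 12, 13, 4, 15, 16, 5]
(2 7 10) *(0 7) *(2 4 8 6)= (0 7 10 4 8 6 2)= [7, 1, 0, 3, 8, 5, 2, 10, 6, 9, 4]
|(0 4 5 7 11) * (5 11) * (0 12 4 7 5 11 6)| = |(0 7 11 12 4 6)| = 6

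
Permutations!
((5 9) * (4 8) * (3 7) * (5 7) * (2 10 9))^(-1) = (2 5 3 7 9 10)(4 8) = [0, 1, 5, 7, 8, 3, 6, 9, 4, 10, 2]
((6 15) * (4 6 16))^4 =[0, 1, 2, 3, 4, 5, 6, 7, 8, 9, 10, 11, 12, 13, 14, 15, 16] =(16)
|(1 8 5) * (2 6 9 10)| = 12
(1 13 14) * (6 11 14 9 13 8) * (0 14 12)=(0 14 1 8 6 11 12)(9 13)=[14, 8, 2, 3, 4, 5, 11, 7, 6, 13, 10, 12, 0, 9, 1]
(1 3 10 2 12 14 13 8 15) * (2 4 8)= (1 3 10 4 8 15)(2 12 14 13)= [0, 3, 12, 10, 8, 5, 6, 7, 15, 9, 4, 11, 14, 2, 13, 1]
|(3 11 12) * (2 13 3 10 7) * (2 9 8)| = 9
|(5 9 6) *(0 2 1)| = |(0 2 1)(5 9 6)| = 3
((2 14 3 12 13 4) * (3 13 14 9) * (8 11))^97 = (2 4 13 14 12 3 9)(8 11) = [0, 1, 4, 9, 13, 5, 6, 7, 11, 2, 10, 8, 3, 14, 12]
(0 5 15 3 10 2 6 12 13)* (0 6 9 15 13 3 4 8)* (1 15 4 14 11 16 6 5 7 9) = (0 7 9 4 8)(1 15 14 11 16 6 12 3 10 2)(5 13) = [7, 15, 1, 10, 8, 13, 12, 9, 0, 4, 2, 16, 3, 5, 11, 14, 6]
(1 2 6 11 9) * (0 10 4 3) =[10, 2, 6, 0, 3, 5, 11, 7, 8, 1, 4, 9] =(0 10 4 3)(1 2 6 11 9)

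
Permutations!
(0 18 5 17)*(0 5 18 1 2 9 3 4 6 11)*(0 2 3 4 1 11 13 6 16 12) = [11, 3, 9, 1, 16, 17, 13, 7, 8, 4, 10, 2, 0, 6, 14, 15, 12, 5, 18] = (18)(0 11 2 9 4 16 12)(1 3)(5 17)(6 13)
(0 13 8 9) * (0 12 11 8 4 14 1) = (0 13 4 14 1)(8 9 12 11) = [13, 0, 2, 3, 14, 5, 6, 7, 9, 12, 10, 8, 11, 4, 1]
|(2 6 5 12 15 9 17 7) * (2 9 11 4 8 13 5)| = |(2 6)(4 8 13 5 12 15 11)(7 9 17)| = 42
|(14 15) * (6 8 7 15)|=5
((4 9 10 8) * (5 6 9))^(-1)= [0, 1, 2, 3, 8, 4, 5, 7, 10, 6, 9]= (4 8 10 9 6 5)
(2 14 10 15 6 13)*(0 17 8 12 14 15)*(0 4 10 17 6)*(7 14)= [6, 1, 15, 3, 10, 5, 13, 14, 12, 9, 4, 11, 7, 2, 17, 0, 16, 8]= (0 6 13 2 15)(4 10)(7 14 17 8 12)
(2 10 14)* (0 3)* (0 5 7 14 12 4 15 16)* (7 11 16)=[3, 1, 10, 5, 15, 11, 6, 14, 8, 9, 12, 16, 4, 13, 2, 7, 0]=(0 3 5 11 16)(2 10 12 4 15 7 14)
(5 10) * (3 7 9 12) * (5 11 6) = (3 7 9 12)(5 10 11 6) = [0, 1, 2, 7, 4, 10, 5, 9, 8, 12, 11, 6, 3]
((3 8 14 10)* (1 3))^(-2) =[0, 14, 2, 10, 4, 5, 6, 7, 1, 9, 8, 11, 12, 13, 3] =(1 14 3 10 8)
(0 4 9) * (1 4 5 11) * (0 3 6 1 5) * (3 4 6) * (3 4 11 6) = (1 3 4 9 11 5 6) = [0, 3, 2, 4, 9, 6, 1, 7, 8, 11, 10, 5]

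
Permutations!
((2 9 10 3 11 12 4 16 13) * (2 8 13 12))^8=[0, 1, 3, 9, 12, 5, 6, 7, 8, 11, 2, 10, 16, 13, 14, 15, 4]=(2 3 9 11 10)(4 12 16)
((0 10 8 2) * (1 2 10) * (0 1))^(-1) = (1 2)(8 10) = [0, 2, 1, 3, 4, 5, 6, 7, 10, 9, 8]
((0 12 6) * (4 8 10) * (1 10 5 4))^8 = (0 6 12)(4 5 8) = [6, 1, 2, 3, 5, 8, 12, 7, 4, 9, 10, 11, 0]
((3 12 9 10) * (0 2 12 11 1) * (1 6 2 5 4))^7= (12)(0 1 4 5)= [1, 4, 2, 3, 5, 0, 6, 7, 8, 9, 10, 11, 12]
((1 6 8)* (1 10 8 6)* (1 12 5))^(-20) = (1 12 5) = [0, 12, 2, 3, 4, 1, 6, 7, 8, 9, 10, 11, 5]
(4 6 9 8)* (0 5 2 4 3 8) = (0 5 2 4 6 9)(3 8) = [5, 1, 4, 8, 6, 2, 9, 7, 3, 0]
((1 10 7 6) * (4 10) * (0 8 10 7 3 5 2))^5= (0 2 5 3 10 8)(1 4 7 6)= [2, 4, 5, 10, 7, 3, 1, 6, 0, 9, 8]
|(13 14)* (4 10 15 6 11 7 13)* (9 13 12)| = |(4 10 15 6 11 7 12 9 13 14)| = 10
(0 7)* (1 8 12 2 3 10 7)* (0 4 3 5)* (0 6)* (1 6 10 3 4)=(0 6)(1 8 12 2 5 10 7)=[6, 8, 5, 3, 4, 10, 0, 1, 12, 9, 7, 11, 2]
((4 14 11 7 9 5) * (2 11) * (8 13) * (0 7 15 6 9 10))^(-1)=[10, 1, 14, 3, 5, 9, 15, 0, 13, 6, 7, 2, 12, 8, 4, 11]=(0 10 7)(2 14 4 5 9 6 15 11)(8 13)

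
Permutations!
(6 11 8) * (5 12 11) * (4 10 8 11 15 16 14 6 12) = (4 10 8 12 15 16 14 6 5) = [0, 1, 2, 3, 10, 4, 5, 7, 12, 9, 8, 11, 15, 13, 6, 16, 14]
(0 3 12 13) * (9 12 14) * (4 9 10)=[3, 1, 2, 14, 9, 5, 6, 7, 8, 12, 4, 11, 13, 0, 10]=(0 3 14 10 4 9 12 13)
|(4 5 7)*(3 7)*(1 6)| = 4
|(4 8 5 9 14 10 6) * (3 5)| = 8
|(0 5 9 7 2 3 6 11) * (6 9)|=4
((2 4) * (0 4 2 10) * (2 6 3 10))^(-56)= (0 3 2)(4 10 6)= [3, 1, 0, 2, 10, 5, 4, 7, 8, 9, 6]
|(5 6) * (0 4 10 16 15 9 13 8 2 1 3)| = |(0 4 10 16 15 9 13 8 2 1 3)(5 6)| = 22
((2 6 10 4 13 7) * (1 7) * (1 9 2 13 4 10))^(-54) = (13) = [0, 1, 2, 3, 4, 5, 6, 7, 8, 9, 10, 11, 12, 13]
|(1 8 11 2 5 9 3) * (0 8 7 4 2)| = |(0 8 11)(1 7 4 2 5 9 3)| = 21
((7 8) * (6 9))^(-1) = (6 9)(7 8) = [0, 1, 2, 3, 4, 5, 9, 8, 7, 6]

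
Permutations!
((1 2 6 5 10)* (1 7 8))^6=(1 8 7 10 5 6 2)=[0, 8, 1, 3, 4, 6, 2, 10, 7, 9, 5]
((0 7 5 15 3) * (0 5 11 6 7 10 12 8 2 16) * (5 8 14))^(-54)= (0 3 12 2 5)(8 14 16 15 10)= [3, 1, 5, 12, 4, 0, 6, 7, 14, 9, 8, 11, 2, 13, 16, 10, 15]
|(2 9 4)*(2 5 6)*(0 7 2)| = |(0 7 2 9 4 5 6)| = 7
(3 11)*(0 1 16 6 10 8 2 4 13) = [1, 16, 4, 11, 13, 5, 10, 7, 2, 9, 8, 3, 12, 0, 14, 15, 6] = (0 1 16 6 10 8 2 4 13)(3 11)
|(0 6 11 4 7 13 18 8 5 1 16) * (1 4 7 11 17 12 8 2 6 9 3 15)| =|(0 9 3 15 1 16)(2 6 17 12 8 5 4 11 7 13 18)| =66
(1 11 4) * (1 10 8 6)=(1 11 4 10 8 6)=[0, 11, 2, 3, 10, 5, 1, 7, 6, 9, 8, 4]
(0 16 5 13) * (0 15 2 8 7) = (0 16 5 13 15 2 8 7) = [16, 1, 8, 3, 4, 13, 6, 0, 7, 9, 10, 11, 12, 15, 14, 2, 5]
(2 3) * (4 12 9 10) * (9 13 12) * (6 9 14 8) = [0, 1, 3, 2, 14, 5, 9, 7, 6, 10, 4, 11, 13, 12, 8] = (2 3)(4 14 8 6 9 10)(12 13)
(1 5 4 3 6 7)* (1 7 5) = (7)(3 6 5 4) = [0, 1, 2, 6, 3, 4, 5, 7]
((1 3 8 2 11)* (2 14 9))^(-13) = (1 3 8 14 9 2 11) = [0, 3, 11, 8, 4, 5, 6, 7, 14, 2, 10, 1, 12, 13, 9]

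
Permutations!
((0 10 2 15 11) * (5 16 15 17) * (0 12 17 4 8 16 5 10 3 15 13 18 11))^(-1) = (0 15 3)(2 10 17 12 11 18 13 16 8 4) = [15, 1, 10, 0, 2, 5, 6, 7, 4, 9, 17, 18, 11, 16, 14, 3, 8, 12, 13]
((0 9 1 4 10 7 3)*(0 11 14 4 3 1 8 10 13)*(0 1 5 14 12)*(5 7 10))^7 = (0 1 5 12 13 8 11 4 9 3 14) = [1, 5, 2, 14, 9, 12, 6, 7, 11, 3, 10, 4, 13, 8, 0]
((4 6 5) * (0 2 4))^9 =(0 5 6 4 2) =[5, 1, 0, 3, 2, 6, 4]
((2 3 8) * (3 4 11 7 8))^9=(2 8 7 11 4)=[0, 1, 8, 3, 2, 5, 6, 11, 7, 9, 10, 4]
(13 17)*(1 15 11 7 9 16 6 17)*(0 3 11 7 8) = (0 3 11 8)(1 15 7 9 16 6 17 13) = [3, 15, 2, 11, 4, 5, 17, 9, 0, 16, 10, 8, 12, 1, 14, 7, 6, 13]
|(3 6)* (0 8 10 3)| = |(0 8 10 3 6)| = 5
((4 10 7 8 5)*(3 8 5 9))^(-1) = (3 9 8)(4 5 7 10) = [0, 1, 2, 9, 5, 7, 6, 10, 3, 8, 4]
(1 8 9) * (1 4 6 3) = (1 8 9 4 6 3) = [0, 8, 2, 1, 6, 5, 3, 7, 9, 4]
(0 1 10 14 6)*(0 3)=[1, 10, 2, 0, 4, 5, 3, 7, 8, 9, 14, 11, 12, 13, 6]=(0 1 10 14 6 3)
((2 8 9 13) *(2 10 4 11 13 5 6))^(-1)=(2 6 5 9 8)(4 10 13 11)=[0, 1, 6, 3, 10, 9, 5, 7, 2, 8, 13, 4, 12, 11]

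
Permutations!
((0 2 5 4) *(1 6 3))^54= (6)(0 5)(2 4)= [5, 1, 4, 3, 2, 0, 6]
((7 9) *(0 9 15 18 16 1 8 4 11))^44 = (0 18 4 7 1)(8 9 16 11 15) = [18, 0, 2, 3, 7, 5, 6, 1, 9, 16, 10, 15, 12, 13, 14, 8, 11, 17, 4]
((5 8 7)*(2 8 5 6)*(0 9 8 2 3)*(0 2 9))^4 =(2 6 8)(3 7 9) =[0, 1, 6, 7, 4, 5, 8, 9, 2, 3]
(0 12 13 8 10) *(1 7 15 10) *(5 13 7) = (0 12 7 15 10)(1 5 13 8) = [12, 5, 2, 3, 4, 13, 6, 15, 1, 9, 0, 11, 7, 8, 14, 10]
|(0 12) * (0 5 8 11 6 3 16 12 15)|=14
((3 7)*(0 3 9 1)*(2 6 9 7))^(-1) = [1, 9, 3, 0, 4, 5, 2, 7, 8, 6] = (0 1 9 6 2 3)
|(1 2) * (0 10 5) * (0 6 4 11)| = 6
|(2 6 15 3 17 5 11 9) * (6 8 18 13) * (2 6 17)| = 11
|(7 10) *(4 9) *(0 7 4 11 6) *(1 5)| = 14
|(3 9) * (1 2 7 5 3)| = 6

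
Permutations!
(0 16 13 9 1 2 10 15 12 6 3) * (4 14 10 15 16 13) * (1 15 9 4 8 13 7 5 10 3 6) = (0 7 5 10 16 8 13 4 14 3)(1 2 9 15 12) = [7, 2, 9, 0, 14, 10, 6, 5, 13, 15, 16, 11, 1, 4, 3, 12, 8]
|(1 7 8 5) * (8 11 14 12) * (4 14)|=|(1 7 11 4 14 12 8 5)|=8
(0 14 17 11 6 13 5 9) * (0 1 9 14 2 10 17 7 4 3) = [2, 9, 10, 0, 3, 14, 13, 4, 8, 1, 17, 6, 12, 5, 7, 15, 16, 11] = (0 2 10 17 11 6 13 5 14 7 4 3)(1 9)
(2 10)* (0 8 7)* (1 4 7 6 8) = [1, 4, 10, 3, 7, 5, 8, 0, 6, 9, 2] = (0 1 4 7)(2 10)(6 8)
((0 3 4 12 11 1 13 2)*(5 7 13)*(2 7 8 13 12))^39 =(0 2 4 3)(1 7 5 12 8 11 13) =[2, 7, 4, 0, 3, 12, 6, 5, 11, 9, 10, 13, 8, 1]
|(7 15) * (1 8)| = |(1 8)(7 15)| = 2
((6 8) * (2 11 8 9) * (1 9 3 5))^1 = (1 9 2 11 8 6 3 5) = [0, 9, 11, 5, 4, 1, 3, 7, 6, 2, 10, 8]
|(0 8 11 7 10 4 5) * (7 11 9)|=|(11)(0 8 9 7 10 4 5)|=7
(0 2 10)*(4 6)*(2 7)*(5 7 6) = (0 6 4 5 7 2 10) = [6, 1, 10, 3, 5, 7, 4, 2, 8, 9, 0]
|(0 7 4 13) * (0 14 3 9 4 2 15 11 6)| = 30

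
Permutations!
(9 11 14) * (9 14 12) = (14)(9 11 12) = [0, 1, 2, 3, 4, 5, 6, 7, 8, 11, 10, 12, 9, 13, 14]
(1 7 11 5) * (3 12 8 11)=(1 7 3 12 8 11 5)=[0, 7, 2, 12, 4, 1, 6, 3, 11, 9, 10, 5, 8]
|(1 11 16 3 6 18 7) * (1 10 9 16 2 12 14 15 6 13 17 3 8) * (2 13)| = 16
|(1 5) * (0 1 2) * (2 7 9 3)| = 7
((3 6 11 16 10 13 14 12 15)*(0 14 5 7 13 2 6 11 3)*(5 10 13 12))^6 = (2 10 13 16 11 3 6) = [0, 1, 10, 6, 4, 5, 2, 7, 8, 9, 13, 3, 12, 16, 14, 15, 11]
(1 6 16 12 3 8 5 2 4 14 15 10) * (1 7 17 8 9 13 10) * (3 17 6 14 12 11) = (1 14 15)(2 4 12 17 8 5)(3 9 13 10 7 6 16 11) = [0, 14, 4, 9, 12, 2, 16, 6, 5, 13, 7, 3, 17, 10, 15, 1, 11, 8]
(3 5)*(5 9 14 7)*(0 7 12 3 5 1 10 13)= (0 7 1 10 13)(3 9 14 12)= [7, 10, 2, 9, 4, 5, 6, 1, 8, 14, 13, 11, 3, 0, 12]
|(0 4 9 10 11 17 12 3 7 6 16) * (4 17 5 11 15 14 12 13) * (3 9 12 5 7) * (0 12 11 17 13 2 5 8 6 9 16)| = 66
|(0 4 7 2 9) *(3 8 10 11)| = |(0 4 7 2 9)(3 8 10 11)| = 20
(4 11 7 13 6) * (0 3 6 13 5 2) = (13)(0 3 6 4 11 7 5 2) = [3, 1, 0, 6, 11, 2, 4, 5, 8, 9, 10, 7, 12, 13]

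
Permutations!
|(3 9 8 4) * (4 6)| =5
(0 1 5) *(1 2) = (0 2 1 5) = [2, 5, 1, 3, 4, 0]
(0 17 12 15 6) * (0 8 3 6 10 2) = [17, 1, 0, 6, 4, 5, 8, 7, 3, 9, 2, 11, 15, 13, 14, 10, 16, 12] = (0 17 12 15 10 2)(3 6 8)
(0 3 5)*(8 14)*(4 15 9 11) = (0 3 5)(4 15 9 11)(8 14) = [3, 1, 2, 5, 15, 0, 6, 7, 14, 11, 10, 4, 12, 13, 8, 9]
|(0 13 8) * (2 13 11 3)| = |(0 11 3 2 13 8)| = 6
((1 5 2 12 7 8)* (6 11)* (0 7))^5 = [2, 7, 1, 3, 4, 8, 11, 12, 0, 9, 10, 6, 5] = (0 2 1 7 12 5 8)(6 11)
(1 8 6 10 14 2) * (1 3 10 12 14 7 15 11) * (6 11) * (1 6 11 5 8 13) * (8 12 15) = (1 13)(2 3 10 7 8 5 12 14)(6 15 11) = [0, 13, 3, 10, 4, 12, 15, 8, 5, 9, 7, 6, 14, 1, 2, 11]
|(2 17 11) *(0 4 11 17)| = 4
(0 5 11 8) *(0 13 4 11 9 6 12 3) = (0 5 9 6 12 3)(4 11 8 13) = [5, 1, 2, 0, 11, 9, 12, 7, 13, 6, 10, 8, 3, 4]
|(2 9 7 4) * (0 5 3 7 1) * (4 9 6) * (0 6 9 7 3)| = |(0 5)(1 6 4 2 9)| = 10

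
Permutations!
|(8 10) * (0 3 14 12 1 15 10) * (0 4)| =9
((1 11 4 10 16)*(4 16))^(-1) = [0, 16, 2, 3, 10, 5, 6, 7, 8, 9, 4, 1, 12, 13, 14, 15, 11] = (1 16 11)(4 10)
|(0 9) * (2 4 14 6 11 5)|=|(0 9)(2 4 14 6 11 5)|=6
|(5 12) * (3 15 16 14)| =|(3 15 16 14)(5 12)| =4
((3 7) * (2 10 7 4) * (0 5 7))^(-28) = (10) = [0, 1, 2, 3, 4, 5, 6, 7, 8, 9, 10]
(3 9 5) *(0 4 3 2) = (0 4 3 9 5 2) = [4, 1, 0, 9, 3, 2, 6, 7, 8, 5]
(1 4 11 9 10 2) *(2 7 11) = (1 4 2)(7 11 9 10) = [0, 4, 1, 3, 2, 5, 6, 11, 8, 10, 7, 9]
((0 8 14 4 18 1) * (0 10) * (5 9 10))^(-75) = [5, 14, 2, 3, 0, 4, 6, 7, 9, 18, 1, 11, 12, 13, 10, 15, 16, 17, 8] = (0 5 4)(1 14 10)(8 9 18)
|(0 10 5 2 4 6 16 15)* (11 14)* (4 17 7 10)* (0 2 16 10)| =10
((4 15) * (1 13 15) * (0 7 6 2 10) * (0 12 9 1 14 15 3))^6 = (15)(0 9 6 13 10)(1 2 3 12 7) = [9, 2, 3, 12, 4, 5, 13, 1, 8, 6, 0, 11, 7, 10, 14, 15]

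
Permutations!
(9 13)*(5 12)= [0, 1, 2, 3, 4, 12, 6, 7, 8, 13, 10, 11, 5, 9]= (5 12)(9 13)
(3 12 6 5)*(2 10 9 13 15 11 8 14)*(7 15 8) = [0, 1, 10, 12, 4, 3, 5, 15, 14, 13, 9, 7, 6, 8, 2, 11] = (2 10 9 13 8 14)(3 12 6 5)(7 15 11)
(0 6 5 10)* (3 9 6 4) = [4, 1, 2, 9, 3, 10, 5, 7, 8, 6, 0] = (0 4 3 9 6 5 10)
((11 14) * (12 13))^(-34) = (14) = [0, 1, 2, 3, 4, 5, 6, 7, 8, 9, 10, 11, 12, 13, 14]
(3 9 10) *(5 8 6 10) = (3 9 5 8 6 10) = [0, 1, 2, 9, 4, 8, 10, 7, 6, 5, 3]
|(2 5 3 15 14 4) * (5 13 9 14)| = 15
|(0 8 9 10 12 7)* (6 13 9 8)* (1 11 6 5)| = |(0 5 1 11 6 13 9 10 12 7)| = 10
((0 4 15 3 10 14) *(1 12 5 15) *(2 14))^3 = [12, 15, 4, 14, 5, 10, 6, 7, 8, 9, 0, 11, 3, 13, 1, 2] = (0 12 3 14 1 15 2 4 5 10)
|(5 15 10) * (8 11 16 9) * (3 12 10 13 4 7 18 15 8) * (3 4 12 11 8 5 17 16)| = |(3 11)(4 7 18 15 13 12 10 17 16 9)| = 10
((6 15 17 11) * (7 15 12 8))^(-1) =(6 11 17 15 7 8 12) =[0, 1, 2, 3, 4, 5, 11, 8, 12, 9, 10, 17, 6, 13, 14, 7, 16, 15]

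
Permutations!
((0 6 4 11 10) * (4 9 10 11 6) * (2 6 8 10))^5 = (11)(0 4 8 10)(2 9 6) = [4, 1, 9, 3, 8, 5, 2, 7, 10, 6, 0, 11]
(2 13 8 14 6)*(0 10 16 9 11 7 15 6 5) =(0 10 16 9 11 7 15 6 2 13 8 14 5) =[10, 1, 13, 3, 4, 0, 2, 15, 14, 11, 16, 7, 12, 8, 5, 6, 9]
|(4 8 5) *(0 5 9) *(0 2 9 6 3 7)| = |(0 5 4 8 6 3 7)(2 9)| = 14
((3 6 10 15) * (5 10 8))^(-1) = [0, 1, 2, 15, 4, 8, 3, 7, 6, 9, 5, 11, 12, 13, 14, 10] = (3 15 10 5 8 6)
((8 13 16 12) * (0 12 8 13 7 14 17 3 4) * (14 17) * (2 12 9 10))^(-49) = (0 4 3 17 7 8 16 13 12 2 10 9) = [4, 1, 10, 17, 3, 5, 6, 8, 16, 0, 9, 11, 2, 12, 14, 15, 13, 7]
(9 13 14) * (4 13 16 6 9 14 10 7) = (4 13 10 7)(6 9 16) = [0, 1, 2, 3, 13, 5, 9, 4, 8, 16, 7, 11, 12, 10, 14, 15, 6]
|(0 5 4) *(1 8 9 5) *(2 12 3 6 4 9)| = |(0 1 8 2 12 3 6 4)(5 9)| = 8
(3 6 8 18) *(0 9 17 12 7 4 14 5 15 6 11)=(0 9 17 12 7 4 14 5 15 6 8 18 3 11)=[9, 1, 2, 11, 14, 15, 8, 4, 18, 17, 10, 0, 7, 13, 5, 6, 16, 12, 3]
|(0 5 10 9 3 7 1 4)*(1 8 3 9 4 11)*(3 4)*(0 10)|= |(0 5)(1 11)(3 7 8 4 10)|= 10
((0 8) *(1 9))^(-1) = [8, 9, 2, 3, 4, 5, 6, 7, 0, 1] = (0 8)(1 9)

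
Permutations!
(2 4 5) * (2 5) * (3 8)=[0, 1, 4, 8, 2, 5, 6, 7, 3]=(2 4)(3 8)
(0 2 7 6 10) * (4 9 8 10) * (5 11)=(0 2 7 6 4 9 8 10)(5 11)=[2, 1, 7, 3, 9, 11, 4, 6, 10, 8, 0, 5]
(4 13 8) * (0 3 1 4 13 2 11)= (0 3 1 4 2 11)(8 13)= [3, 4, 11, 1, 2, 5, 6, 7, 13, 9, 10, 0, 12, 8]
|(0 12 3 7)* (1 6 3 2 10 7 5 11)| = 5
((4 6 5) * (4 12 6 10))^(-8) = (5 12 6) = [0, 1, 2, 3, 4, 12, 5, 7, 8, 9, 10, 11, 6]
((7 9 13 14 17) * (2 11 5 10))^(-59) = (2 11 5 10)(7 9 13 14 17) = [0, 1, 11, 3, 4, 10, 6, 9, 8, 13, 2, 5, 12, 14, 17, 15, 16, 7]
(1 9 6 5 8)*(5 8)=(1 9 6 8)=[0, 9, 2, 3, 4, 5, 8, 7, 1, 6]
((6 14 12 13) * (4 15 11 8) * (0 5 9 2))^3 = [2, 1, 9, 3, 8, 0, 13, 7, 11, 5, 10, 15, 14, 12, 6, 4] = (0 2 9 5)(4 8 11 15)(6 13 12 14)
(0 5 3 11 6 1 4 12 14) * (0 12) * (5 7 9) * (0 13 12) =(0 7 9 5 3 11 6 1 4 13 12 14) =[7, 4, 2, 11, 13, 3, 1, 9, 8, 5, 10, 6, 14, 12, 0]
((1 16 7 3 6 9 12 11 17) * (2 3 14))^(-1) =(1 17 11 12 9 6 3 2 14 7 16) =[0, 17, 14, 2, 4, 5, 3, 16, 8, 6, 10, 12, 9, 13, 7, 15, 1, 11]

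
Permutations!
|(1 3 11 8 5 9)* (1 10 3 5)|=|(1 5 9 10 3 11 8)|=7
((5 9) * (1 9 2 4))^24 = (1 4 2 5 9) = [0, 4, 5, 3, 2, 9, 6, 7, 8, 1]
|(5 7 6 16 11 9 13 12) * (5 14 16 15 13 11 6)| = |(5 7)(6 15 13 12 14 16)(9 11)| = 6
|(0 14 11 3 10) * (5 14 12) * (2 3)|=|(0 12 5 14 11 2 3 10)|=8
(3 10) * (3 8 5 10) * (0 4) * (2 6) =(0 4)(2 6)(5 10 8) =[4, 1, 6, 3, 0, 10, 2, 7, 5, 9, 8]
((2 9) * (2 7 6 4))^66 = (2 9 7 6 4) = [0, 1, 9, 3, 2, 5, 4, 6, 8, 7]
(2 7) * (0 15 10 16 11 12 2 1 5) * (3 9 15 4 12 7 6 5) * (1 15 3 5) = (0 4 12 2 6 1 5)(3 9)(7 15 10 16 11) = [4, 5, 6, 9, 12, 0, 1, 15, 8, 3, 16, 7, 2, 13, 14, 10, 11]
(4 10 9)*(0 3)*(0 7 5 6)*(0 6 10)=(0 3 7 5 10 9 4)=[3, 1, 2, 7, 0, 10, 6, 5, 8, 4, 9]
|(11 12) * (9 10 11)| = 4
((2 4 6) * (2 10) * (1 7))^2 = (2 6)(4 10) = [0, 1, 6, 3, 10, 5, 2, 7, 8, 9, 4]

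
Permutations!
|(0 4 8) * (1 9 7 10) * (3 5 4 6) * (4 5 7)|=|(0 6 3 7 10 1 9 4 8)|=9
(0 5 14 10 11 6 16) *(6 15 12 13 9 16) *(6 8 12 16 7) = (0 5 14 10 11 15 16)(6 8 12 13 9 7) = [5, 1, 2, 3, 4, 14, 8, 6, 12, 7, 11, 15, 13, 9, 10, 16, 0]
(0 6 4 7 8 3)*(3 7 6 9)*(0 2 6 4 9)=(2 6 9 3)(7 8)=[0, 1, 6, 2, 4, 5, 9, 8, 7, 3]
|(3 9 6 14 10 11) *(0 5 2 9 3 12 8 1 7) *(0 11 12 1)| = |(0 5 2 9 6 14 10 12 8)(1 7 11)| = 9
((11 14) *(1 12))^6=(14)=[0, 1, 2, 3, 4, 5, 6, 7, 8, 9, 10, 11, 12, 13, 14]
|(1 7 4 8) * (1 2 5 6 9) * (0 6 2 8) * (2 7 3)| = 9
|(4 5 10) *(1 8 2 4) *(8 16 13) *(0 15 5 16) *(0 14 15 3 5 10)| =60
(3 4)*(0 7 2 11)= [7, 1, 11, 4, 3, 5, 6, 2, 8, 9, 10, 0]= (0 7 2 11)(3 4)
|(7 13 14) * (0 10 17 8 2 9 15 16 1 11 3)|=33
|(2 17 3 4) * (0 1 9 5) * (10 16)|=4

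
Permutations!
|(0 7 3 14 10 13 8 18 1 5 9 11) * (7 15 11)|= 30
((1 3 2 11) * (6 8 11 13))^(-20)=[0, 3, 13, 2, 4, 5, 8, 7, 11, 9, 10, 1, 12, 6]=(1 3 2 13 6 8 11)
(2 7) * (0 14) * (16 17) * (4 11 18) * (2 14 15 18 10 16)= (0 15 18 4 11 10 16 17 2 7 14)= [15, 1, 7, 3, 11, 5, 6, 14, 8, 9, 16, 10, 12, 13, 0, 18, 17, 2, 4]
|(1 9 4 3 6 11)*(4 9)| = 5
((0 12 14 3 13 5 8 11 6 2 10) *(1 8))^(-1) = [10, 5, 6, 14, 4, 13, 11, 7, 1, 9, 2, 8, 0, 3, 12] = (0 10 2 6 11 8 1 5 13 3 14 12)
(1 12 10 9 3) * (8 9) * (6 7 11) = (1 12 10 8 9 3)(6 7 11) = [0, 12, 2, 1, 4, 5, 7, 11, 9, 3, 8, 6, 10]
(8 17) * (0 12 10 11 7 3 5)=(0 12 10 11 7 3 5)(8 17)=[12, 1, 2, 5, 4, 0, 6, 3, 17, 9, 11, 7, 10, 13, 14, 15, 16, 8]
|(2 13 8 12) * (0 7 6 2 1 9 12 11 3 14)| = 9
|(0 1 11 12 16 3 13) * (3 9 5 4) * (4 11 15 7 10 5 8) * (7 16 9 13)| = |(0 1 15 16 13)(3 7 10 5 11 12 9 8 4)| = 45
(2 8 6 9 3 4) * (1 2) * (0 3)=(0 3 4 1 2 8 6 9)=[3, 2, 8, 4, 1, 5, 9, 7, 6, 0]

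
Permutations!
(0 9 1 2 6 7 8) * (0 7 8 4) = (0 9 1 2 6 8 7 4) = [9, 2, 6, 3, 0, 5, 8, 4, 7, 1]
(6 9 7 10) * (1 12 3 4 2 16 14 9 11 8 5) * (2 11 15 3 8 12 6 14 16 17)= [0, 6, 17, 4, 11, 1, 15, 10, 5, 7, 14, 12, 8, 13, 9, 3, 16, 2]= (1 6 15 3 4 11 12 8 5)(2 17)(7 10 14 9)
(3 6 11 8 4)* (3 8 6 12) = [0, 1, 2, 12, 8, 5, 11, 7, 4, 9, 10, 6, 3] = (3 12)(4 8)(6 11)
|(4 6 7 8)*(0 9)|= 4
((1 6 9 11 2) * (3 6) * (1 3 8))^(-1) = (1 8)(2 11 9 6 3) = [0, 8, 11, 2, 4, 5, 3, 7, 1, 6, 10, 9]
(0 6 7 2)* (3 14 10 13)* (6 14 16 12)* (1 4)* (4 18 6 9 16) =[14, 18, 0, 4, 1, 5, 7, 2, 8, 16, 13, 11, 9, 3, 10, 15, 12, 17, 6] =(0 14 10 13 3 4 1 18 6 7 2)(9 16 12)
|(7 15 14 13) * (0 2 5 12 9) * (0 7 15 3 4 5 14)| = 30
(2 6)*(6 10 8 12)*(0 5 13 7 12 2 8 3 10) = (0 5 13 7 12 6 8 2)(3 10) = [5, 1, 0, 10, 4, 13, 8, 12, 2, 9, 3, 11, 6, 7]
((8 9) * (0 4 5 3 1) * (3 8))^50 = (0 4 5 8 9 3 1) = [4, 0, 2, 1, 5, 8, 6, 7, 9, 3]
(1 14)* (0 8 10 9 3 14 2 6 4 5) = (0 8 10 9 3 14 1 2 6 4 5) = [8, 2, 6, 14, 5, 0, 4, 7, 10, 3, 9, 11, 12, 13, 1]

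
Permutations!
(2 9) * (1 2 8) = (1 2 9 8) = [0, 2, 9, 3, 4, 5, 6, 7, 1, 8]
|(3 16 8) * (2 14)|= |(2 14)(3 16 8)|= 6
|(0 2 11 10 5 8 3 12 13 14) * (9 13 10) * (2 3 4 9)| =10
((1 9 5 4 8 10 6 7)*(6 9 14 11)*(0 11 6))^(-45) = (0 11)(1 7 6 14) = [11, 7, 2, 3, 4, 5, 14, 6, 8, 9, 10, 0, 12, 13, 1]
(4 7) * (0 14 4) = (0 14 4 7) = [14, 1, 2, 3, 7, 5, 6, 0, 8, 9, 10, 11, 12, 13, 4]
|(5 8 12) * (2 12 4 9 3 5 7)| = |(2 12 7)(3 5 8 4 9)| = 15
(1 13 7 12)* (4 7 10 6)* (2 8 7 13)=(1 2 8 7 12)(4 13 10 6)=[0, 2, 8, 3, 13, 5, 4, 12, 7, 9, 6, 11, 1, 10]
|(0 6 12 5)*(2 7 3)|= |(0 6 12 5)(2 7 3)|= 12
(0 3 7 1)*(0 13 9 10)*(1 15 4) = (0 3 7 15 4 1 13 9 10) = [3, 13, 2, 7, 1, 5, 6, 15, 8, 10, 0, 11, 12, 9, 14, 4]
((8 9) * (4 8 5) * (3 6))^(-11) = [0, 1, 2, 6, 8, 4, 3, 7, 9, 5] = (3 6)(4 8 9 5)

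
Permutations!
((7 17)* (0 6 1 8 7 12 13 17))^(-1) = (0 7 8 1 6)(12 17 13) = [7, 6, 2, 3, 4, 5, 0, 8, 1, 9, 10, 11, 17, 12, 14, 15, 16, 13]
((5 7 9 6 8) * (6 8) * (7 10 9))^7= (5 8 9 10)= [0, 1, 2, 3, 4, 8, 6, 7, 9, 10, 5]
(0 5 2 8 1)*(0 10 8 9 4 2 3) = [5, 10, 9, 0, 2, 3, 6, 7, 1, 4, 8] = (0 5 3)(1 10 8)(2 9 4)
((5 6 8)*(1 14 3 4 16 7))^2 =[0, 3, 2, 16, 7, 8, 5, 14, 6, 9, 10, 11, 12, 13, 4, 15, 1] =(1 3 16)(4 7 14)(5 8 6)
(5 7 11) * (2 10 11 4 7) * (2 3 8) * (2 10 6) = [0, 1, 6, 8, 7, 3, 2, 4, 10, 9, 11, 5] = (2 6)(3 8 10 11 5)(4 7)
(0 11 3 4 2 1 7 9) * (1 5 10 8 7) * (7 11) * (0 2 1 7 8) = (0 8 11 3 4 1 7 9 2 5 10) = [8, 7, 5, 4, 1, 10, 6, 9, 11, 2, 0, 3]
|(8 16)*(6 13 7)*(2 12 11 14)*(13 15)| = |(2 12 11 14)(6 15 13 7)(8 16)| = 4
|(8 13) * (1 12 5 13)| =5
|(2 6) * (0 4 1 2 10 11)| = 7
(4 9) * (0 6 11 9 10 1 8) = (0 6 11 9 4 10 1 8) = [6, 8, 2, 3, 10, 5, 11, 7, 0, 4, 1, 9]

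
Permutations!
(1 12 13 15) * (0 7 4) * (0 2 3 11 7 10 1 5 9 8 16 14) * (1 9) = (0 10 9 8 16 14)(1 12 13 15 5)(2 3 11 7 4) = [10, 12, 3, 11, 2, 1, 6, 4, 16, 8, 9, 7, 13, 15, 0, 5, 14]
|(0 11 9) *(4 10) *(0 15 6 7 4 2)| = |(0 11 9 15 6 7 4 10 2)| = 9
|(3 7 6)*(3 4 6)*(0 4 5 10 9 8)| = |(0 4 6 5 10 9 8)(3 7)| = 14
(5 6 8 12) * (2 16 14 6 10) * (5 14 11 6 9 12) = (2 16 11 6 8 5 10)(9 12 14) = [0, 1, 16, 3, 4, 10, 8, 7, 5, 12, 2, 6, 14, 13, 9, 15, 11]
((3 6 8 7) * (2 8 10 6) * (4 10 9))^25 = (2 8 7 3)(4 10 6 9) = [0, 1, 8, 2, 10, 5, 9, 3, 7, 4, 6]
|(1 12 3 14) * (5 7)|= |(1 12 3 14)(5 7)|= 4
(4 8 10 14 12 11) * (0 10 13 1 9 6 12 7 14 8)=(0 10 8 13 1 9 6 12 11 4)(7 14)=[10, 9, 2, 3, 0, 5, 12, 14, 13, 6, 8, 4, 11, 1, 7]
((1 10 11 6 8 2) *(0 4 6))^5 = [1, 6, 4, 3, 10, 5, 11, 7, 0, 9, 8, 2] = (0 1 6 11 2 4 10 8)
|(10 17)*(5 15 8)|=|(5 15 8)(10 17)|=6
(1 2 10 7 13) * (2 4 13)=(1 4 13)(2 10 7)=[0, 4, 10, 3, 13, 5, 6, 2, 8, 9, 7, 11, 12, 1]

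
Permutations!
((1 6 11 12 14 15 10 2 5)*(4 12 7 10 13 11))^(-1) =(1 5 2 10 7 11 13 15 14 12 4 6) =[0, 5, 10, 3, 6, 2, 1, 11, 8, 9, 7, 13, 4, 15, 12, 14]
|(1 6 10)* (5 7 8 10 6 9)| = 6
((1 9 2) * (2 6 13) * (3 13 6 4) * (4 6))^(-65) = [0, 13, 3, 6, 9, 5, 1, 7, 8, 2, 10, 11, 12, 4] = (1 13 4 9 2 3 6)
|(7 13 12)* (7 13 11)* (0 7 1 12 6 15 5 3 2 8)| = 12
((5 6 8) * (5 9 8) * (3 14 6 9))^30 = (14) = [0, 1, 2, 3, 4, 5, 6, 7, 8, 9, 10, 11, 12, 13, 14]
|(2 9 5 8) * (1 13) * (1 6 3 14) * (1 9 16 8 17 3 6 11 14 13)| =21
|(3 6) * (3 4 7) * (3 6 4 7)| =2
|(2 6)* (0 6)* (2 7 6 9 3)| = 4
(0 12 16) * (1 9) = [12, 9, 2, 3, 4, 5, 6, 7, 8, 1, 10, 11, 16, 13, 14, 15, 0] = (0 12 16)(1 9)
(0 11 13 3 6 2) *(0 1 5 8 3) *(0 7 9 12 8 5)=[11, 0, 1, 6, 4, 5, 2, 9, 3, 12, 10, 13, 8, 7]=(0 11 13 7 9 12 8 3 6 2 1)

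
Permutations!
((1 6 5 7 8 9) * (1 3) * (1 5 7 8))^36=(9)=[0, 1, 2, 3, 4, 5, 6, 7, 8, 9]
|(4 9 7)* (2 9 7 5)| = 6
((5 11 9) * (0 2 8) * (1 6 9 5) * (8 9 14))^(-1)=(0 8 14 6 1 9 2)(5 11)=[8, 9, 0, 3, 4, 11, 1, 7, 14, 2, 10, 5, 12, 13, 6]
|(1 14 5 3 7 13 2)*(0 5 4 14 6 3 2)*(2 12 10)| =10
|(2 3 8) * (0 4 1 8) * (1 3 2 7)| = |(0 4 3)(1 8 7)| = 3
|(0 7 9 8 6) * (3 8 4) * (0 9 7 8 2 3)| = 10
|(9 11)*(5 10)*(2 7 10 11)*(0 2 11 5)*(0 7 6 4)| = |(0 2 6 4)(7 10)(9 11)| = 4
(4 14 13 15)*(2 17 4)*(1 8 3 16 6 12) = (1 8 3 16 6 12)(2 17 4 14 13 15) = [0, 8, 17, 16, 14, 5, 12, 7, 3, 9, 10, 11, 1, 15, 13, 2, 6, 4]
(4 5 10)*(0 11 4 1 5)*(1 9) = (0 11 4)(1 5 10 9) = [11, 5, 2, 3, 0, 10, 6, 7, 8, 1, 9, 4]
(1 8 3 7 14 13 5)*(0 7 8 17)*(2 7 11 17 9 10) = (0 11 17)(1 9 10 2 7 14 13 5)(3 8) = [11, 9, 7, 8, 4, 1, 6, 14, 3, 10, 2, 17, 12, 5, 13, 15, 16, 0]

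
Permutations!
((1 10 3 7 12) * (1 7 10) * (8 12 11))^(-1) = (3 10)(7 12 8 11) = [0, 1, 2, 10, 4, 5, 6, 12, 11, 9, 3, 7, 8]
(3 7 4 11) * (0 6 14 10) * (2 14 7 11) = (0 6 7 4 2 14 10)(3 11) = [6, 1, 14, 11, 2, 5, 7, 4, 8, 9, 0, 3, 12, 13, 10]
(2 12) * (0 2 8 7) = (0 2 12 8 7) = [2, 1, 12, 3, 4, 5, 6, 0, 7, 9, 10, 11, 8]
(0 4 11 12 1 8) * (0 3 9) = (0 4 11 12 1 8 3 9) = [4, 8, 2, 9, 11, 5, 6, 7, 3, 0, 10, 12, 1]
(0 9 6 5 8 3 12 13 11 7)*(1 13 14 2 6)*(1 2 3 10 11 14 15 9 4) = (0 4 1 13 14 3 12 15 9 2 6 5 8 10 11 7) = [4, 13, 6, 12, 1, 8, 5, 0, 10, 2, 11, 7, 15, 14, 3, 9]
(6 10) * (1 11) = (1 11)(6 10) = [0, 11, 2, 3, 4, 5, 10, 7, 8, 9, 6, 1]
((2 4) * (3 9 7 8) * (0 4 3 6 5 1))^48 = (0 5 8 9 2)(1 6 7 3 4) = [5, 6, 0, 4, 1, 8, 7, 3, 9, 2]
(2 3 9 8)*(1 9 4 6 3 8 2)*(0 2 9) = (9)(0 2 8 1)(3 4 6) = [2, 0, 8, 4, 6, 5, 3, 7, 1, 9]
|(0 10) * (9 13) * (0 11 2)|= 4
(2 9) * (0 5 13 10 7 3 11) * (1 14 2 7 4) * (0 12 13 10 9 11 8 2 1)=[5, 14, 11, 8, 0, 10, 6, 3, 2, 7, 4, 12, 13, 9, 1]=(0 5 10 4)(1 14)(2 11 12 13 9 7 3 8)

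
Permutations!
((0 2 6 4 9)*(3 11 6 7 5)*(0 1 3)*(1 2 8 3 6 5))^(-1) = [5, 7, 9, 8, 6, 11, 1, 2, 0, 4, 10, 3] = (0 5 11 3 8)(1 7 2 9 4 6)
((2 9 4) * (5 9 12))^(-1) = [0, 1, 4, 3, 9, 12, 6, 7, 8, 5, 10, 11, 2] = (2 4 9 5 12)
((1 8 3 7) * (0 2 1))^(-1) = (0 7 3 8 1 2) = [7, 2, 0, 8, 4, 5, 6, 3, 1]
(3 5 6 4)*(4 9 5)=(3 4)(5 6 9)=[0, 1, 2, 4, 3, 6, 9, 7, 8, 5]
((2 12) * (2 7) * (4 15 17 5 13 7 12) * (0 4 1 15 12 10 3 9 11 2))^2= (0 12 3 11 1 17 13)(2 15 5 7 4 10 9)= [12, 17, 15, 11, 10, 7, 6, 4, 8, 2, 9, 1, 3, 0, 14, 5, 16, 13]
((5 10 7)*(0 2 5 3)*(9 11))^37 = (0 2 5 10 7 3)(9 11) = [2, 1, 5, 0, 4, 10, 6, 3, 8, 11, 7, 9]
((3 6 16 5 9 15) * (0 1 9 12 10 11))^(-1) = (0 11 10 12 5 16 6 3 15 9 1) = [11, 0, 2, 15, 4, 16, 3, 7, 8, 1, 12, 10, 5, 13, 14, 9, 6]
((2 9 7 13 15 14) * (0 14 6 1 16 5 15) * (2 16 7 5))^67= [14, 7, 9, 3, 4, 15, 1, 13, 8, 5, 10, 11, 12, 0, 16, 6, 2]= (0 14 16 2 9 5 15 6 1 7 13)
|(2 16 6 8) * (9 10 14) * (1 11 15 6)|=21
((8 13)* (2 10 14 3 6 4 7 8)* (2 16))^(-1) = (2 16 13 8 7 4 6 3 14 10) = [0, 1, 16, 14, 6, 5, 3, 4, 7, 9, 2, 11, 12, 8, 10, 15, 13]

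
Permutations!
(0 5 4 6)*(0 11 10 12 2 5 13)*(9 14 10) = (0 13)(2 5 4 6 11 9 14 10 12) = [13, 1, 5, 3, 6, 4, 11, 7, 8, 14, 12, 9, 2, 0, 10]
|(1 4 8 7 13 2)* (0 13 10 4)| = 4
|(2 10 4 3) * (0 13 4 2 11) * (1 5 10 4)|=9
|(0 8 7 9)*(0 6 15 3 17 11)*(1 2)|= |(0 8 7 9 6 15 3 17 11)(1 2)|= 18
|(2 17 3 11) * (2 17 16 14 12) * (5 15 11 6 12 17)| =|(2 16 14 17 3 6 12)(5 15 11)| =21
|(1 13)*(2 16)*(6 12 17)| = |(1 13)(2 16)(6 12 17)| = 6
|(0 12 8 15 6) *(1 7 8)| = |(0 12 1 7 8 15 6)| = 7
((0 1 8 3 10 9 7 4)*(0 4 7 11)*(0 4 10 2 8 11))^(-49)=(0 9 10 4 11 1)(2 3 8)=[9, 0, 3, 8, 11, 5, 6, 7, 2, 10, 4, 1]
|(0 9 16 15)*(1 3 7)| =12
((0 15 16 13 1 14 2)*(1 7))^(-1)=[2, 7, 14, 3, 4, 5, 6, 13, 8, 9, 10, 11, 12, 16, 1, 0, 15]=(0 2 14 1 7 13 16 15)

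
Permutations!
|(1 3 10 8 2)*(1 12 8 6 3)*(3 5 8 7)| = 8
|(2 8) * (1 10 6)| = 6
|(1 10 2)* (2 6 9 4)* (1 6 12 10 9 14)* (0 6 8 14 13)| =|(0 6 13)(1 9 4 2 8 14)(10 12)| =6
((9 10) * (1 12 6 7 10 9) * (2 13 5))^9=[0, 10, 2, 3, 4, 5, 12, 6, 8, 9, 7, 11, 1, 13]=(13)(1 10 7 6 12)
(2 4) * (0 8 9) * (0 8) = [0, 1, 4, 3, 2, 5, 6, 7, 9, 8] = (2 4)(8 9)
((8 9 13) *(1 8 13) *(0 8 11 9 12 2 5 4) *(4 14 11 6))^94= [11, 2, 6, 3, 14, 4, 5, 7, 9, 12, 10, 8, 1, 13, 0]= (0 11 8 9 12 1 2 6 5 4 14)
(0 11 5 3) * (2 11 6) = (0 6 2 11 5 3) = [6, 1, 11, 0, 4, 3, 2, 7, 8, 9, 10, 5]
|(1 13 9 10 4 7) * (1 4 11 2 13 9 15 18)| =|(1 9 10 11 2 13 15 18)(4 7)| =8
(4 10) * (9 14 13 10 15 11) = [0, 1, 2, 3, 15, 5, 6, 7, 8, 14, 4, 9, 12, 10, 13, 11] = (4 15 11 9 14 13 10)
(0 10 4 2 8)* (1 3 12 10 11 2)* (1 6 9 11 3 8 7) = (0 3 12 10 4 6 9 11 2 7 1 8) = [3, 8, 7, 12, 6, 5, 9, 1, 0, 11, 4, 2, 10]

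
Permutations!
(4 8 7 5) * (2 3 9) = [0, 1, 3, 9, 8, 4, 6, 5, 7, 2] = (2 3 9)(4 8 7 5)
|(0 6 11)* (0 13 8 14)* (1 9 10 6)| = 9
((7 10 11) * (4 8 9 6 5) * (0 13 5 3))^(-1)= (0 3 6 9 8 4 5 13)(7 11 10)= [3, 1, 2, 6, 5, 13, 9, 11, 4, 8, 7, 10, 12, 0]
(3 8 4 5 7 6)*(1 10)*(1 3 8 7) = (1 10 3 7 6 8 4 5) = [0, 10, 2, 7, 5, 1, 8, 6, 4, 9, 3]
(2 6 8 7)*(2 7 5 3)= (2 6 8 5 3)= [0, 1, 6, 2, 4, 3, 8, 7, 5]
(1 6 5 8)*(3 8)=(1 6 5 3 8)=[0, 6, 2, 8, 4, 3, 5, 7, 1]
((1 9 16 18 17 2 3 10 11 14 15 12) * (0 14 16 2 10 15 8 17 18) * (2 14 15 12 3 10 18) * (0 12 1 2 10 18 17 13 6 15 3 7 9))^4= (0 3 1)(2 16 10)(6 14 15 8 7 13 9)(11 18 12)= [3, 0, 16, 1, 4, 5, 14, 13, 7, 6, 2, 18, 11, 9, 15, 8, 10, 17, 12]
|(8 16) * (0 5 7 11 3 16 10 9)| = |(0 5 7 11 3 16 8 10 9)| = 9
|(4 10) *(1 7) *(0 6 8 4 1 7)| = |(0 6 8 4 10 1)| = 6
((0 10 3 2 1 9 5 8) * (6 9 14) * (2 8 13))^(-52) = (1 5 14 13 6 2 9) = [0, 5, 9, 3, 4, 14, 2, 7, 8, 1, 10, 11, 12, 6, 13]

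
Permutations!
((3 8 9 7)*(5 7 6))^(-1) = [0, 1, 2, 7, 4, 6, 9, 5, 3, 8] = (3 7 5 6 9 8)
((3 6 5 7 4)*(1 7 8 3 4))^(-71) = (1 7)(3 6 5 8) = [0, 7, 2, 6, 4, 8, 5, 1, 3]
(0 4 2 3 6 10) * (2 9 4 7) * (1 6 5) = (0 7 2 3 5 1 6 10)(4 9) = [7, 6, 3, 5, 9, 1, 10, 2, 8, 4, 0]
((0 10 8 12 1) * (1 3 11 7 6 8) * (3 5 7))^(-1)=(0 1 10)(3 11)(5 12 8 6 7)=[1, 10, 2, 11, 4, 12, 7, 5, 6, 9, 0, 3, 8]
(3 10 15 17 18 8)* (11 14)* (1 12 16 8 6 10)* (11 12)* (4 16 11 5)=(1 5 4 16 8 3)(6 10 15 17 18)(11 14 12)=[0, 5, 2, 1, 16, 4, 10, 7, 3, 9, 15, 14, 11, 13, 12, 17, 8, 18, 6]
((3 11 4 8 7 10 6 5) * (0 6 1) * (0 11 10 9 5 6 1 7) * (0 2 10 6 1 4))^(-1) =[11, 6, 8, 5, 0, 9, 3, 10, 4, 7, 2, 1] =(0 11 1 6 3 5 9 7 10 2 8 4)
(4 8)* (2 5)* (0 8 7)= (0 8 4 7)(2 5)= [8, 1, 5, 3, 7, 2, 6, 0, 4]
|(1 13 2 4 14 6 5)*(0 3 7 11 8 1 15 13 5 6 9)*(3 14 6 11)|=18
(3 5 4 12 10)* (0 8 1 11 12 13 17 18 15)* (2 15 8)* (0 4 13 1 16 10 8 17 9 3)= [2, 11, 15, 5, 1, 13, 6, 7, 16, 3, 0, 12, 8, 9, 14, 4, 10, 18, 17]= (0 2 15 4 1 11 12 8 16 10)(3 5 13 9)(17 18)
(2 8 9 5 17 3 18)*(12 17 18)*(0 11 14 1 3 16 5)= (0 11 14 1 3 12 17 16 5 18 2 8 9)= [11, 3, 8, 12, 4, 18, 6, 7, 9, 0, 10, 14, 17, 13, 1, 15, 5, 16, 2]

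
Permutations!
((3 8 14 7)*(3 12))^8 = (3 7 8 12 14) = [0, 1, 2, 7, 4, 5, 6, 8, 12, 9, 10, 11, 14, 13, 3]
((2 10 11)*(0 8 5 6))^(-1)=(0 6 5 8)(2 11 10)=[6, 1, 11, 3, 4, 8, 5, 7, 0, 9, 2, 10]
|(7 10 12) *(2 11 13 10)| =|(2 11 13 10 12 7)| =6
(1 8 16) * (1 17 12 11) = (1 8 16 17 12 11) = [0, 8, 2, 3, 4, 5, 6, 7, 16, 9, 10, 1, 11, 13, 14, 15, 17, 12]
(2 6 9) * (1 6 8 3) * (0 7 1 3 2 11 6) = (0 7 1)(2 8)(6 9 11) = [7, 0, 8, 3, 4, 5, 9, 1, 2, 11, 10, 6]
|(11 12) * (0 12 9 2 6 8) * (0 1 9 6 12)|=7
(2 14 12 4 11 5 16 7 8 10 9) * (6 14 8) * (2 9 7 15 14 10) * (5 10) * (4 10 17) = (2 8)(4 11 17)(5 16 15 14 12 10 7 6) = [0, 1, 8, 3, 11, 16, 5, 6, 2, 9, 7, 17, 10, 13, 12, 14, 15, 4]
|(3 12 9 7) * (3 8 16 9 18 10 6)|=20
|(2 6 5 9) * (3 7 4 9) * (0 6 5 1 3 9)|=|(0 6 1 3 7 4)(2 5 9)|=6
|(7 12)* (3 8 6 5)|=4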